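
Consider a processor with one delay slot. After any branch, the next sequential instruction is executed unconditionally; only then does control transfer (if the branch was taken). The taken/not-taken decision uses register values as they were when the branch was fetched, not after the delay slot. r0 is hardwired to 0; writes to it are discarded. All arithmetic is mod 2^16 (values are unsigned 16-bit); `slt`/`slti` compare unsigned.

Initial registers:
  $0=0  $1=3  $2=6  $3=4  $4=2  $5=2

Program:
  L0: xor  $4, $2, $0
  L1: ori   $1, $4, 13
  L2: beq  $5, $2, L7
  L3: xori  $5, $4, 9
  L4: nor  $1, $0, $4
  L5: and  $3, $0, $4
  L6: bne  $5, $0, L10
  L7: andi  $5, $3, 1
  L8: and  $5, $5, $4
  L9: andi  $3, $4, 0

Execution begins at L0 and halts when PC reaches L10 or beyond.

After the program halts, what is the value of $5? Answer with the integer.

PC=0  xor  $4, $2, $0        | $0=0 $1=3 $2=6 $3=4 $4=6 $5=2
PC=1  ori   $1, $4, 13       | $0=0 $1=15 $2=6 $3=4 $4=6 $5=2
PC=2  beq  $5, $2, L7        | $0=0 $1=15 $2=6 $3=4 $4=6 $5=2  [not taken]
PC=3  xori  $5, $4, 9        | $0=0 $1=15 $2=6 $3=4 $4=6 $5=15
PC=4  nor  $1, $0, $4        | $0=0 $1=65529 $2=6 $3=4 $4=6 $5=15
PC=5  and  $3, $0, $4        | $0=0 $1=65529 $2=6 $3=0 $4=6 $5=15
PC=6  bne  $5, $0, L10       | $0=0 $1=65529 $2=6 $3=0 $4=6 $5=15  [TAKEN]
PC=7  andi  $5, $3, 1        | $0=0 $1=65529 $2=6 $3=0 $4=6 $5=0

0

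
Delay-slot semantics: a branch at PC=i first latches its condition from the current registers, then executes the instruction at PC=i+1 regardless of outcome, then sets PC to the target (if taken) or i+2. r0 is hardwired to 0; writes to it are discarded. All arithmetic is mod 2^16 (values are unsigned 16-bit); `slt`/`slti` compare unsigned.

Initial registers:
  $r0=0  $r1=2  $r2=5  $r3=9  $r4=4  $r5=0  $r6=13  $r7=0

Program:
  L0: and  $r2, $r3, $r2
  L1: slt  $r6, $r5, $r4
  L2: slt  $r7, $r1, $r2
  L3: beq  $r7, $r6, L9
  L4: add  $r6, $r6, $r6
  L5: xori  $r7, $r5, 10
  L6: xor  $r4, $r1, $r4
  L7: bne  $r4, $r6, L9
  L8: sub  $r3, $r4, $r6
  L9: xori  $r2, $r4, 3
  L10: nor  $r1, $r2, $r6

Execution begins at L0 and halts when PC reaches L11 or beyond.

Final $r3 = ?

4

PC=0  and  $r2, $r3, $r2     | $r0=0 $r1=2 $r2=1 $r3=9 $r4=4 $r5=0 $r6=13 $r7=0
PC=1  slt  $r6, $r5, $r4     | $r0=0 $r1=2 $r2=1 $r3=9 $r4=4 $r5=0 $r6=1 $r7=0
PC=2  slt  $r7, $r1, $r2     | $r0=0 $r1=2 $r2=1 $r3=9 $r4=4 $r5=0 $r6=1 $r7=0
PC=3  beq  $r7, $r6, L9      | $r0=0 $r1=2 $r2=1 $r3=9 $r4=4 $r5=0 $r6=1 $r7=0  [not taken]
PC=4  add  $r6, $r6, $r6     | $r0=0 $r1=2 $r2=1 $r3=9 $r4=4 $r5=0 $r6=2 $r7=0
PC=5  xori  $r7, $r5, 10     | $r0=0 $r1=2 $r2=1 $r3=9 $r4=4 $r5=0 $r6=2 $r7=10
PC=6  xor  $r4, $r1, $r4     | $r0=0 $r1=2 $r2=1 $r3=9 $r4=6 $r5=0 $r6=2 $r7=10
PC=7  bne  $r4, $r6, L9      | $r0=0 $r1=2 $r2=1 $r3=9 $r4=6 $r5=0 $r6=2 $r7=10  [TAKEN]
PC=8  sub  $r3, $r4, $r6     | $r0=0 $r1=2 $r2=1 $r3=4 $r4=6 $r5=0 $r6=2 $r7=10
PC=9  xori  $r2, $r4, 3      | $r0=0 $r1=2 $r2=5 $r3=4 $r4=6 $r5=0 $r6=2 $r7=10
PC=10 nor  $r1, $r2, $r6     | $r0=0 $r1=65528 $r2=5 $r3=4 $r4=6 $r5=0 $r6=2 $r7=10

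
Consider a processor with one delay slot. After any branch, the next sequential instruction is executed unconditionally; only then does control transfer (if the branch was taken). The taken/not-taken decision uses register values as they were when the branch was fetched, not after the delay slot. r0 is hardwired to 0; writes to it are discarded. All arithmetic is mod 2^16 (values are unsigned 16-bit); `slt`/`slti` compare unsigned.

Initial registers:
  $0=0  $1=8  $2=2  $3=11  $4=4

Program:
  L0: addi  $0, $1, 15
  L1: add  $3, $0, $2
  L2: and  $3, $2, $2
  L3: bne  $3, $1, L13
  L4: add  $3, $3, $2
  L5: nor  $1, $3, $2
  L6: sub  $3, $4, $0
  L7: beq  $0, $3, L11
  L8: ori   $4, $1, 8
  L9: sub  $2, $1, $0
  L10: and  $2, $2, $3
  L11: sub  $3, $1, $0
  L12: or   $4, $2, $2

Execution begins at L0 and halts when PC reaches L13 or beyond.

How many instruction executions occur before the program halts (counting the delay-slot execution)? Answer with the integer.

PC=0  addi  $0, $1, 15       | $0=0 $1=8 $2=2 $3=11 $4=4
PC=1  add  $3, $0, $2        | $0=0 $1=8 $2=2 $3=2 $4=4
PC=2  and  $3, $2, $2        | $0=0 $1=8 $2=2 $3=2 $4=4
PC=3  bne  $3, $1, L13       | $0=0 $1=8 $2=2 $3=2 $4=4  [TAKEN]
PC=4  add  $3, $3, $2        | $0=0 $1=8 $2=2 $3=4 $4=4

5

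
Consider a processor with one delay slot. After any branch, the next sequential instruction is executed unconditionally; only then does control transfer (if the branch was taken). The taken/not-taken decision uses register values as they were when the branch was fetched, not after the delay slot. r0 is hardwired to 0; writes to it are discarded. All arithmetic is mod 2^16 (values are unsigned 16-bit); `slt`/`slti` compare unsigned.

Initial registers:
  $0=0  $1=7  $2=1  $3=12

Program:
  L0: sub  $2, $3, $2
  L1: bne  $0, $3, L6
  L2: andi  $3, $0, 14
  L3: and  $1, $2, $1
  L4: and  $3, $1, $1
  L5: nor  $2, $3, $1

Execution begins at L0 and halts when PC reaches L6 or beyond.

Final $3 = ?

PC=0  sub  $2, $3, $2        | $0=0 $1=7 $2=11 $3=12
PC=1  bne  $0, $3, L6        | $0=0 $1=7 $2=11 $3=12  [TAKEN]
PC=2  andi  $3, $0, 14       | $0=0 $1=7 $2=11 $3=0

0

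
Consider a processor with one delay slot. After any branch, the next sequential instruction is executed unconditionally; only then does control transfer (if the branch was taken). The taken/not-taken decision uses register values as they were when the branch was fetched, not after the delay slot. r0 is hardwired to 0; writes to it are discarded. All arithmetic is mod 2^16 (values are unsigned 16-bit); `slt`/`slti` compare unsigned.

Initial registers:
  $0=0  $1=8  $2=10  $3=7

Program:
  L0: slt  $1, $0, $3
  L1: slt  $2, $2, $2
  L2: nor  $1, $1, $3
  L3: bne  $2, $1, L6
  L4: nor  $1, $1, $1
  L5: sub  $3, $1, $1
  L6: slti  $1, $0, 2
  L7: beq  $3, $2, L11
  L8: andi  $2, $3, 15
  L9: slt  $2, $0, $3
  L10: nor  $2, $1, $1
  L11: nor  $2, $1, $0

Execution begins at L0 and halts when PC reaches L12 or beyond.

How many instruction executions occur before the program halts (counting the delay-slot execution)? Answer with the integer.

PC=0  slt  $1, $0, $3        | $0=0 $1=1 $2=10 $3=7
PC=1  slt  $2, $2, $2        | $0=0 $1=1 $2=0 $3=7
PC=2  nor  $1, $1, $3        | $0=0 $1=65528 $2=0 $3=7
PC=3  bne  $2, $1, L6        | $0=0 $1=65528 $2=0 $3=7  [TAKEN]
PC=4  nor  $1, $1, $1        | $0=0 $1=7 $2=0 $3=7
PC=6  slti  $1, $0, 2        | $0=0 $1=1 $2=0 $3=7
PC=7  beq  $3, $2, L11       | $0=0 $1=1 $2=0 $3=7  [not taken]
PC=8  andi  $2, $3, 15       | $0=0 $1=1 $2=7 $3=7
PC=9  slt  $2, $0, $3        | $0=0 $1=1 $2=1 $3=7
PC=10 nor  $2, $1, $1        | $0=0 $1=1 $2=65534 $3=7
PC=11 nor  $2, $1, $0        | $0=0 $1=1 $2=65534 $3=7

11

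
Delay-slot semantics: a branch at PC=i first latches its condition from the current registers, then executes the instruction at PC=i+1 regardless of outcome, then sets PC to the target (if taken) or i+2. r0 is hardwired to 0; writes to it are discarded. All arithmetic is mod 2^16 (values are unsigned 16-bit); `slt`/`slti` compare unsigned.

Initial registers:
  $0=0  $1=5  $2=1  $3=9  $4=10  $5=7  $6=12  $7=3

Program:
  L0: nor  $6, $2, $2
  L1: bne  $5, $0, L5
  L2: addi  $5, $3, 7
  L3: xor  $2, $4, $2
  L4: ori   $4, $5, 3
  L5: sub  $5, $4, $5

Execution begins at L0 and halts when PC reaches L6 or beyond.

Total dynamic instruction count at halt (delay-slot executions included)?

4

  step pc=0: nor  $6, $2, $2  regs=(0,5,1,9,10,7,65534,3)
  step pc=1: bne  $5, $0, L5  cond=T  regs=(0,5,1,9,10,7,65534,3)
  step pc=2: addi  $5, $3, 7  regs=(0,5,1,9,10,16,65534,3)
  step pc=5: sub  $5, $4, $5  regs=(0,5,1,9,10,65530,65534,3)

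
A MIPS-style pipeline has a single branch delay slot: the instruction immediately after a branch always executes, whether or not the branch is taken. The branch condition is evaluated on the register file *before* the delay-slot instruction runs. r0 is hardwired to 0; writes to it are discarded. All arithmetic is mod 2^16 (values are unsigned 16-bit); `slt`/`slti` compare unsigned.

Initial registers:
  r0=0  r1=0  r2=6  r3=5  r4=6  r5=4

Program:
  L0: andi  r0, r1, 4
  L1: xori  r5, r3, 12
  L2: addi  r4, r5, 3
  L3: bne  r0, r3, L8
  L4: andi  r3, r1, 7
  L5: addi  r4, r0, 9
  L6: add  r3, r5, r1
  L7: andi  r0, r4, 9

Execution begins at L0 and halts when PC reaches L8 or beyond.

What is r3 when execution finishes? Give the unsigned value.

0

  step pc=0: andi  r0, r1, 4  regs=(0,0,6,5,6,4)
  step pc=1: xori  r5, r3, 12  regs=(0,0,6,5,6,9)
  step pc=2: addi  r4, r5, 3  regs=(0,0,6,5,12,9)
  step pc=3: bne  r0, r3, L8  cond=T  regs=(0,0,6,5,12,9)
  step pc=4: andi  r3, r1, 7  regs=(0,0,6,0,12,9)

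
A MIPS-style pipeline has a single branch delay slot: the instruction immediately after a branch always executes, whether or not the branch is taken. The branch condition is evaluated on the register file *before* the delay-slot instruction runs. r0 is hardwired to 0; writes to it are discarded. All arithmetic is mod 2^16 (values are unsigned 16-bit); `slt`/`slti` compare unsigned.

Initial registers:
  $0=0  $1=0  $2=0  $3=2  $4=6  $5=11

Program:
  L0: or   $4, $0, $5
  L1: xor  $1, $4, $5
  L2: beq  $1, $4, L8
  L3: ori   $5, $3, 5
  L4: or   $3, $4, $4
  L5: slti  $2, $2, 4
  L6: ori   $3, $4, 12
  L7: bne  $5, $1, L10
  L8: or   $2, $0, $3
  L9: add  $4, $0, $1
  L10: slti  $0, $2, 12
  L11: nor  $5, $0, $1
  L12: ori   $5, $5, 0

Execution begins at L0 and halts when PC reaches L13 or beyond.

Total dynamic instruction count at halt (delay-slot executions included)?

[0] or   $4, $0, $5  →  {$0:0, $1:0, $2:0, $3:2, $4:11, $5:11}
[1] xor  $1, $4, $5  →  {$0:0, $1:0, $2:0, $3:2, $4:11, $5:11}
[2] beq  $1, $4, L8  →  {$0:0, $1:0, $2:0, $3:2, $4:11, $5:11}  ⟨branch fallthrough⟩
[3] ori   $5, $3, 5  →  {$0:0, $1:0, $2:0, $3:2, $4:11, $5:7}
[4] or   $3, $4, $4  →  {$0:0, $1:0, $2:0, $3:11, $4:11, $5:7}
[5] slti  $2, $2, 4  →  {$0:0, $1:0, $2:1, $3:11, $4:11, $5:7}
[6] ori   $3, $4, 12  →  {$0:0, $1:0, $2:1, $3:15, $4:11, $5:7}
[7] bne  $5, $1, L10  →  {$0:0, $1:0, $2:1, $3:15, $4:11, $5:7}  ⟨branch taken⟩
[8] or   $2, $0, $3  →  {$0:0, $1:0, $2:15, $3:15, $4:11, $5:7}
[10] slti  $0, $2, 12  →  {$0:0, $1:0, $2:15, $3:15, $4:11, $5:7}
[11] nor  $5, $0, $1  →  {$0:0, $1:0, $2:15, $3:15, $4:11, $5:65535}
[12] ori   $5, $5, 0  →  {$0:0, $1:0, $2:15, $3:15, $4:11, $5:65535}

12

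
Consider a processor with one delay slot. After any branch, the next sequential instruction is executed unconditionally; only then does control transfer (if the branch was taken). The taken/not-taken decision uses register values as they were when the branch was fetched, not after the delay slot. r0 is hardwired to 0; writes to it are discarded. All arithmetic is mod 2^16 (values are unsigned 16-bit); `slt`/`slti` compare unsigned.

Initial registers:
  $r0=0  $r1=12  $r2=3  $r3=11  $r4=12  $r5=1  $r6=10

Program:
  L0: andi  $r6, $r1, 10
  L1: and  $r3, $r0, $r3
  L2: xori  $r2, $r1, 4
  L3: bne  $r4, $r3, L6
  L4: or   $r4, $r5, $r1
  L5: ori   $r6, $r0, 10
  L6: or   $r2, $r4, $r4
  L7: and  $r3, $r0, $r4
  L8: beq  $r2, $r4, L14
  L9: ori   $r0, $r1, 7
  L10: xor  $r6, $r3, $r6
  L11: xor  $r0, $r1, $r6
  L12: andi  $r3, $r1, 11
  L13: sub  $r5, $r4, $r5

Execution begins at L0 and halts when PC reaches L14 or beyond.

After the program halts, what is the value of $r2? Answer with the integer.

13

#0 andi  $r6, $r1, 10 ; 0/12/3/11/12/1/8
#1 and  $r3, $r0, $r3 ; 0/12/3/0/12/1/8
#2 xori  $r2, $r1, 4 ; 0/12/8/0/12/1/8
#3 bne  $r4, $r3, L6 ; 0/12/8/0/12/1/8 ; →target
#4 or   $r4, $r5, $r1 ; 0/12/8/0/13/1/8
#6 or   $r2, $r4, $r4 ; 0/12/13/0/13/1/8
#7 and  $r3, $r0, $r4 ; 0/12/13/0/13/1/8
#8 beq  $r2, $r4, L14 ; 0/12/13/0/13/1/8 ; →target
#9 ori   $r0, $r1, 7 ; 0/12/13/0/13/1/8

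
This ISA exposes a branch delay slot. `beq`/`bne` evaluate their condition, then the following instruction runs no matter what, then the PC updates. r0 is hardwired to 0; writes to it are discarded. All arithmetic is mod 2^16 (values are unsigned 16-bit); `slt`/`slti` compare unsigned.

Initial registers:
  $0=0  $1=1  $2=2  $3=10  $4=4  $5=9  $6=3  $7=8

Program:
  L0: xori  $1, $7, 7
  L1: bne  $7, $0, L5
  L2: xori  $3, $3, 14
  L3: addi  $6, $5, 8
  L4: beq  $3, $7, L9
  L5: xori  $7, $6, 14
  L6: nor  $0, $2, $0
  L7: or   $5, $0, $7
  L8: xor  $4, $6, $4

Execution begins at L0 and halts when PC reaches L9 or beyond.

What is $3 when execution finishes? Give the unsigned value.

4

  step pc=0: xori  $1, $7, 7  regs=(0,15,2,10,4,9,3,8)
  step pc=1: bne  $7, $0, L5  cond=T  regs=(0,15,2,10,4,9,3,8)
  step pc=2: xori  $3, $3, 14  regs=(0,15,2,4,4,9,3,8)
  step pc=5: xori  $7, $6, 14  regs=(0,15,2,4,4,9,3,13)
  step pc=6: nor  $0, $2, $0  regs=(0,15,2,4,4,9,3,13)
  step pc=7: or   $5, $0, $7  regs=(0,15,2,4,4,13,3,13)
  step pc=8: xor  $4, $6, $4  regs=(0,15,2,4,7,13,3,13)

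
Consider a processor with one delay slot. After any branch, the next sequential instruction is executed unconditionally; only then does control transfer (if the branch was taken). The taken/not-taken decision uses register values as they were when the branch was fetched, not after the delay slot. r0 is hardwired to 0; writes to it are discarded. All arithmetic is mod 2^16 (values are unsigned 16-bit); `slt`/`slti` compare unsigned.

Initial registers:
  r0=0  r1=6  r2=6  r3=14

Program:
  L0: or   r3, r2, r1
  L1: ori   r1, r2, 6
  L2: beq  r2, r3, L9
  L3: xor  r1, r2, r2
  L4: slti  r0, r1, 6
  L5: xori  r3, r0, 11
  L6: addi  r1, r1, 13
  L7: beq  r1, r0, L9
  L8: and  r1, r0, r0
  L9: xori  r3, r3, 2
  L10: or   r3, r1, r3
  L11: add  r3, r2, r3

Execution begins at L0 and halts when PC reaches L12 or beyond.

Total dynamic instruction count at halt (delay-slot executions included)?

[0] or   r3, r2, r1  →  {r0:0, r1:6, r2:6, r3:6}
[1] ori   r1, r2, 6  →  {r0:0, r1:6, r2:6, r3:6}
[2] beq  r2, r3, L9  →  {r0:0, r1:6, r2:6, r3:6}  ⟨branch taken⟩
[3] xor  r1, r2, r2  →  {r0:0, r1:0, r2:6, r3:6}
[9] xori  r3, r3, 2  →  {r0:0, r1:0, r2:6, r3:4}
[10] or   r3, r1, r3  →  {r0:0, r1:0, r2:6, r3:4}
[11] add  r3, r2, r3  →  {r0:0, r1:0, r2:6, r3:10}

7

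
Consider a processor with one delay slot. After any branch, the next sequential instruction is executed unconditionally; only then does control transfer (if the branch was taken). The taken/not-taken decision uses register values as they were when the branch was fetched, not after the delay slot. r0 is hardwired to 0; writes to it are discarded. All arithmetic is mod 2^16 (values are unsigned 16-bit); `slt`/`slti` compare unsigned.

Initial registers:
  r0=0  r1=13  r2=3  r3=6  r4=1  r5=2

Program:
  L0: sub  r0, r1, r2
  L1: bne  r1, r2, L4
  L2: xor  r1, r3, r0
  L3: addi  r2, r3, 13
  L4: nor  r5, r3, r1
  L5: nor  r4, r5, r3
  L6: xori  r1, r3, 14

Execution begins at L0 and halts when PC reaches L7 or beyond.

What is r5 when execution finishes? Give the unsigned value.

PC=0  sub  r0, r1, r2        | r0=0 r1=13 r2=3 r3=6 r4=1 r5=2
PC=1  bne  r1, r2, L4        | r0=0 r1=13 r2=3 r3=6 r4=1 r5=2  [TAKEN]
PC=2  xor  r1, r3, r0        | r0=0 r1=6 r2=3 r3=6 r4=1 r5=2
PC=4  nor  r5, r3, r1        | r0=0 r1=6 r2=3 r3=6 r4=1 r5=65529
PC=5  nor  r4, r5, r3        | r0=0 r1=6 r2=3 r3=6 r4=0 r5=65529
PC=6  xori  r1, r3, 14       | r0=0 r1=8 r2=3 r3=6 r4=0 r5=65529

65529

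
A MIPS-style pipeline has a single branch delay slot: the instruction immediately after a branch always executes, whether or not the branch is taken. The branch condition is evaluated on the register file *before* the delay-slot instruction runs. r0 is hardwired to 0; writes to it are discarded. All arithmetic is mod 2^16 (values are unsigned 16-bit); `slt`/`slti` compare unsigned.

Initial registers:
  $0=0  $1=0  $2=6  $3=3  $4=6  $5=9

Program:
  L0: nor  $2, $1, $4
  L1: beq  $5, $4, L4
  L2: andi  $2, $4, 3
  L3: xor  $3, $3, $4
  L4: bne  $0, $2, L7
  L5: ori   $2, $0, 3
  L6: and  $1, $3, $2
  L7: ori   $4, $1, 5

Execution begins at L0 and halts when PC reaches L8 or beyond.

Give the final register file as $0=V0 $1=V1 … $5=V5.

[0] nor  $2, $1, $4  →  {$0:0, $1:0, $2:65529, $3:3, $4:6, $5:9}
[1] beq  $5, $4, L4  →  {$0:0, $1:0, $2:65529, $3:3, $4:6, $5:9}  ⟨branch fallthrough⟩
[2] andi  $2, $4, 3  →  {$0:0, $1:0, $2:2, $3:3, $4:6, $5:9}
[3] xor  $3, $3, $4  →  {$0:0, $1:0, $2:2, $3:5, $4:6, $5:9}
[4] bne  $0, $2, L7  →  {$0:0, $1:0, $2:2, $3:5, $4:6, $5:9}  ⟨branch taken⟩
[5] ori   $2, $0, 3  →  {$0:0, $1:0, $2:3, $3:5, $4:6, $5:9}
[7] ori   $4, $1, 5  →  {$0:0, $1:0, $2:3, $3:5, $4:5, $5:9}

$0=0 $1=0 $2=3 $3=5 $4=5 $5=9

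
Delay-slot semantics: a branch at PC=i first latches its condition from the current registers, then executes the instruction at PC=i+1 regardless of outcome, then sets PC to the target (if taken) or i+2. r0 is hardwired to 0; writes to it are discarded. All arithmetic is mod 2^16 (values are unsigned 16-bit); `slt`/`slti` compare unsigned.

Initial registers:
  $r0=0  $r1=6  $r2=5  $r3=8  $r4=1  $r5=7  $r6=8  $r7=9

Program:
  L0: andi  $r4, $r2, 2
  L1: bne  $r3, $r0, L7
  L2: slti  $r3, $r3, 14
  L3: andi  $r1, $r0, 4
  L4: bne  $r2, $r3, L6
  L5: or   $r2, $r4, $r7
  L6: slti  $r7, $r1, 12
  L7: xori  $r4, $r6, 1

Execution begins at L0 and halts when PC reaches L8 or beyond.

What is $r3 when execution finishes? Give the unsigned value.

1

#0 andi  $r4, $r2, 2 ; 0/6/5/8/0/7/8/9
#1 bne  $r3, $r0, L7 ; 0/6/5/8/0/7/8/9 ; →target
#2 slti  $r3, $r3, 14 ; 0/6/5/1/0/7/8/9
#7 xori  $r4, $r6, 1 ; 0/6/5/1/9/7/8/9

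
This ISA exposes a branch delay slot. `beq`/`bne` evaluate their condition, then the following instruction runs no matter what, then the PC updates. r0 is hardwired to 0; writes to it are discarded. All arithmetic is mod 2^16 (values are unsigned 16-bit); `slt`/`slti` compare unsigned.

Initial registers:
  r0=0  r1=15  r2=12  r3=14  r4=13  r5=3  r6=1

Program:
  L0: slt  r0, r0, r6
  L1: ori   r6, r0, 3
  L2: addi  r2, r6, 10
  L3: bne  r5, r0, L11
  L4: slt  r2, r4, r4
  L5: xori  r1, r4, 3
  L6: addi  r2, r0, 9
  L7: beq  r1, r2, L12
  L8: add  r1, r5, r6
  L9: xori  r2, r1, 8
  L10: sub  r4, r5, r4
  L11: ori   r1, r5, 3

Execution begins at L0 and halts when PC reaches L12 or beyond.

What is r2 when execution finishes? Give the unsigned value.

0

PC=0  slt  r0, r0, r6        | r0=0 r1=15 r2=12 r3=14 r4=13 r5=3 r6=1
PC=1  ori   r6, r0, 3        | r0=0 r1=15 r2=12 r3=14 r4=13 r5=3 r6=3
PC=2  addi  r2, r6, 10       | r0=0 r1=15 r2=13 r3=14 r4=13 r5=3 r6=3
PC=3  bne  r5, r0, L11       | r0=0 r1=15 r2=13 r3=14 r4=13 r5=3 r6=3  [TAKEN]
PC=4  slt  r2, r4, r4        | r0=0 r1=15 r2=0 r3=14 r4=13 r5=3 r6=3
PC=11 ori   r1, r5, 3        | r0=0 r1=3 r2=0 r3=14 r4=13 r5=3 r6=3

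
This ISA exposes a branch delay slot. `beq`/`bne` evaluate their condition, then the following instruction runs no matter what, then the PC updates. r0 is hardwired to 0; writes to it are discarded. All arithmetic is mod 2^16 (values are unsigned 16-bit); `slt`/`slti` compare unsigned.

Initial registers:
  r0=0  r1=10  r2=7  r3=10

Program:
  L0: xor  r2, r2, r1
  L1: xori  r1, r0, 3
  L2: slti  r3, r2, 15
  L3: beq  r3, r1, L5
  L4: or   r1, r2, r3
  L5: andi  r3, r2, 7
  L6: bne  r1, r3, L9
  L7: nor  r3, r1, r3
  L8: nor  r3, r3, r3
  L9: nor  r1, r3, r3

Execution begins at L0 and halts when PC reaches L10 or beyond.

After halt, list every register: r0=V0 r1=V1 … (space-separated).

r0=0 r1=13 r2=13 r3=65522

  step pc=0: xor  r2, r2, r1  regs=(0,10,13,10)
  step pc=1: xori  r1, r0, 3  regs=(0,3,13,10)
  step pc=2: slti  r3, r2, 15  regs=(0,3,13,1)
  step pc=3: beq  r3, r1, L5  cond=F  regs=(0,3,13,1)
  step pc=4: or   r1, r2, r3  regs=(0,13,13,1)
  step pc=5: andi  r3, r2, 7  regs=(0,13,13,5)
  step pc=6: bne  r1, r3, L9  cond=T  regs=(0,13,13,5)
  step pc=7: nor  r3, r1, r3  regs=(0,13,13,65522)
  step pc=9: nor  r1, r3, r3  regs=(0,13,13,65522)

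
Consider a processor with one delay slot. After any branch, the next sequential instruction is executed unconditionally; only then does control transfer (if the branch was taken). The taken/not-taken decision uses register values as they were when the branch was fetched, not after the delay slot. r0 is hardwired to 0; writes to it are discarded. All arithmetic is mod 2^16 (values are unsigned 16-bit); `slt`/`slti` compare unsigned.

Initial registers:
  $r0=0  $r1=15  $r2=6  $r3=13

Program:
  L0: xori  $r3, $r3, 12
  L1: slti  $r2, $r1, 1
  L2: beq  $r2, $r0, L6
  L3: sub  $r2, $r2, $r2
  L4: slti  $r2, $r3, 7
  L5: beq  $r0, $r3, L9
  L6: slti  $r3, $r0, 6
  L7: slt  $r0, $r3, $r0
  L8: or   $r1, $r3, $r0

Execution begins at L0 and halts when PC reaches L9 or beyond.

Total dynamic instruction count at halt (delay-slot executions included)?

  step pc=0: xori  $r3, $r3, 12  regs=(0,15,6,1)
  step pc=1: slti  $r2, $r1, 1  regs=(0,15,0,1)
  step pc=2: beq  $r2, $r0, L6  cond=T  regs=(0,15,0,1)
  step pc=3: sub  $r2, $r2, $r2  regs=(0,15,0,1)
  step pc=6: slti  $r3, $r0, 6  regs=(0,15,0,1)
  step pc=7: slt  $r0, $r3, $r0  regs=(0,15,0,1)
  step pc=8: or   $r1, $r3, $r0  regs=(0,1,0,1)

7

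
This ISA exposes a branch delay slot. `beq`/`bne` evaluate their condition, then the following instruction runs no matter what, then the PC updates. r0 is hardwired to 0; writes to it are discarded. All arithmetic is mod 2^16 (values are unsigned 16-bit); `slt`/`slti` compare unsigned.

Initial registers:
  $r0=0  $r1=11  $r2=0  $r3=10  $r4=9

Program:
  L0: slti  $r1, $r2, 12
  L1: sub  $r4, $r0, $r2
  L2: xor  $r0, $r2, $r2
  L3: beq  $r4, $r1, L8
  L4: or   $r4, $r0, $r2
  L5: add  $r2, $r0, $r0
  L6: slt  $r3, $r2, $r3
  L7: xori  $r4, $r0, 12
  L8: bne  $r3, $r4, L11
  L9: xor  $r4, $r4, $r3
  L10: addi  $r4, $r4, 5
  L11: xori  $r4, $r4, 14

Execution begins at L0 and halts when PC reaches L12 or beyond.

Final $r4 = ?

#0 slti  $r1, $r2, 12 ; 0/1/0/10/9
#1 sub  $r4, $r0, $r2 ; 0/1/0/10/0
#2 xor  $r0, $r2, $r2 ; 0/1/0/10/0
#3 beq  $r4, $r1, L8 ; 0/1/0/10/0 ; →fallthru
#4 or   $r4, $r0, $r2 ; 0/1/0/10/0
#5 add  $r2, $r0, $r0 ; 0/1/0/10/0
#6 slt  $r3, $r2, $r3 ; 0/1/0/1/0
#7 xori  $r4, $r0, 12 ; 0/1/0/1/12
#8 bne  $r3, $r4, L11 ; 0/1/0/1/12 ; →target
#9 xor  $r4, $r4, $r3 ; 0/1/0/1/13
#11 xori  $r4, $r4, 14 ; 0/1/0/1/3

3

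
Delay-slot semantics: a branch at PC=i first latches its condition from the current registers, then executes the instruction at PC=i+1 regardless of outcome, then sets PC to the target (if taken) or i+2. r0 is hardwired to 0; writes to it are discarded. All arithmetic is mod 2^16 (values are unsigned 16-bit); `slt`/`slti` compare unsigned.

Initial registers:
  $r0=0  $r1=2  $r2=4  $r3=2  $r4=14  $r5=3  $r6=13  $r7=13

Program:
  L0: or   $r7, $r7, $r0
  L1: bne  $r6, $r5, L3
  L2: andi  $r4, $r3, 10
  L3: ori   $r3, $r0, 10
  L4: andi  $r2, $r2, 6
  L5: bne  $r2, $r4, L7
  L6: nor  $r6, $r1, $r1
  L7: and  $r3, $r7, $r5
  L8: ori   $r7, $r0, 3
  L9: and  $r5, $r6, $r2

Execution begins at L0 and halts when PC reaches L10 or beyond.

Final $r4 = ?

2

#0 or   $r7, $r7, $r0 ; 0/2/4/2/14/3/13/13
#1 bne  $r6, $r5, L3 ; 0/2/4/2/14/3/13/13 ; →target
#2 andi  $r4, $r3, 10 ; 0/2/4/2/2/3/13/13
#3 ori   $r3, $r0, 10 ; 0/2/4/10/2/3/13/13
#4 andi  $r2, $r2, 6 ; 0/2/4/10/2/3/13/13
#5 bne  $r2, $r4, L7 ; 0/2/4/10/2/3/13/13 ; →target
#6 nor  $r6, $r1, $r1 ; 0/2/4/10/2/3/65533/13
#7 and  $r3, $r7, $r5 ; 0/2/4/1/2/3/65533/13
#8 ori   $r7, $r0, 3 ; 0/2/4/1/2/3/65533/3
#9 and  $r5, $r6, $r2 ; 0/2/4/1/2/4/65533/3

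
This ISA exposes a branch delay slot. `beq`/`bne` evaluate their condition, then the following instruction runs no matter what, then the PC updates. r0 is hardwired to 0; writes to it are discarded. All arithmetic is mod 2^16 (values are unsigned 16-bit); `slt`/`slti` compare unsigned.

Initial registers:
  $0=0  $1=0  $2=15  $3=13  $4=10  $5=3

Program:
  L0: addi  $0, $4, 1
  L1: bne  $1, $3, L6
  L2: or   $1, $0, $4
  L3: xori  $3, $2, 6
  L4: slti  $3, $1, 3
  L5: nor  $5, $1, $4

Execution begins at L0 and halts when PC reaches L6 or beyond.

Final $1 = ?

PC=0  addi  $0, $4, 1        | $0=0 $1=0 $2=15 $3=13 $4=10 $5=3
PC=1  bne  $1, $3, L6        | $0=0 $1=0 $2=15 $3=13 $4=10 $5=3  [TAKEN]
PC=2  or   $1, $0, $4        | $0=0 $1=10 $2=15 $3=13 $4=10 $5=3

10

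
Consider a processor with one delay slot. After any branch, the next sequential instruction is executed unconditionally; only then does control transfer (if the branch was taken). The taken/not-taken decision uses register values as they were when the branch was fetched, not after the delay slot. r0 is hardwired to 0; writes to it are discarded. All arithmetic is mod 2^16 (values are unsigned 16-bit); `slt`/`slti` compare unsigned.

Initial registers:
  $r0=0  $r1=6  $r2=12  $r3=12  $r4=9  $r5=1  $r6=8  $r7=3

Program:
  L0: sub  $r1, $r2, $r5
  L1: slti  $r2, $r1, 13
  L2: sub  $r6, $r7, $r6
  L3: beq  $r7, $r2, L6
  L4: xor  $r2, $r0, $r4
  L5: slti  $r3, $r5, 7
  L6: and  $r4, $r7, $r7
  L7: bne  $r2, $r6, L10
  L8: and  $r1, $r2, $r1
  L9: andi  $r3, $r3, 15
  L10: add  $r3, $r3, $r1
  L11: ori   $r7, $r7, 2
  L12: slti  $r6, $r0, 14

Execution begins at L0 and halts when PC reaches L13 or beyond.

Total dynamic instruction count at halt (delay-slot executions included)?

[0] sub  $r1, $r2, $r5  →  {$r0:0, $r1:11, $r2:12, $r3:12, $r4:9, $r5:1, $r6:8, $r7:3}
[1] slti  $r2, $r1, 13  →  {$r0:0, $r1:11, $r2:1, $r3:12, $r4:9, $r5:1, $r6:8, $r7:3}
[2] sub  $r6, $r7, $r6  →  {$r0:0, $r1:11, $r2:1, $r3:12, $r4:9, $r5:1, $r6:65531, $r7:3}
[3] beq  $r7, $r2, L6  →  {$r0:0, $r1:11, $r2:1, $r3:12, $r4:9, $r5:1, $r6:65531, $r7:3}  ⟨branch fallthrough⟩
[4] xor  $r2, $r0, $r4  →  {$r0:0, $r1:11, $r2:9, $r3:12, $r4:9, $r5:1, $r6:65531, $r7:3}
[5] slti  $r3, $r5, 7  →  {$r0:0, $r1:11, $r2:9, $r3:1, $r4:9, $r5:1, $r6:65531, $r7:3}
[6] and  $r4, $r7, $r7  →  {$r0:0, $r1:11, $r2:9, $r3:1, $r4:3, $r5:1, $r6:65531, $r7:3}
[7] bne  $r2, $r6, L10  →  {$r0:0, $r1:11, $r2:9, $r3:1, $r4:3, $r5:1, $r6:65531, $r7:3}  ⟨branch taken⟩
[8] and  $r1, $r2, $r1  →  {$r0:0, $r1:9, $r2:9, $r3:1, $r4:3, $r5:1, $r6:65531, $r7:3}
[10] add  $r3, $r3, $r1  →  {$r0:0, $r1:9, $r2:9, $r3:10, $r4:3, $r5:1, $r6:65531, $r7:3}
[11] ori   $r7, $r7, 2  →  {$r0:0, $r1:9, $r2:9, $r3:10, $r4:3, $r5:1, $r6:65531, $r7:3}
[12] slti  $r6, $r0, 14  →  {$r0:0, $r1:9, $r2:9, $r3:10, $r4:3, $r5:1, $r6:1, $r7:3}

12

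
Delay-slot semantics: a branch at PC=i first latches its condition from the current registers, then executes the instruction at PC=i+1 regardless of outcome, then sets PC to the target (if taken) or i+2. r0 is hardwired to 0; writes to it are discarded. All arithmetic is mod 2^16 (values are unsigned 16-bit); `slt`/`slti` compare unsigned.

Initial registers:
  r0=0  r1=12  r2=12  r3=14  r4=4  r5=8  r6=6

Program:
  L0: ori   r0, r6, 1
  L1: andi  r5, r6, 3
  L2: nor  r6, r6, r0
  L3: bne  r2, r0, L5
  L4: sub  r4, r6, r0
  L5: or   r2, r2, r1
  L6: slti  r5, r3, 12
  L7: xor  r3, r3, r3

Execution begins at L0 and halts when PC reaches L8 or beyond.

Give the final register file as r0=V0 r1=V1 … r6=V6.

r0=0 r1=12 r2=12 r3=0 r4=65529 r5=0 r6=65529

#0 ori   r0, r6, 1 ; 0/12/12/14/4/8/6
#1 andi  r5, r6, 3 ; 0/12/12/14/4/2/6
#2 nor  r6, r6, r0 ; 0/12/12/14/4/2/65529
#3 bne  r2, r0, L5 ; 0/12/12/14/4/2/65529 ; →target
#4 sub  r4, r6, r0 ; 0/12/12/14/65529/2/65529
#5 or   r2, r2, r1 ; 0/12/12/14/65529/2/65529
#6 slti  r5, r3, 12 ; 0/12/12/14/65529/0/65529
#7 xor  r3, r3, r3 ; 0/12/12/0/65529/0/65529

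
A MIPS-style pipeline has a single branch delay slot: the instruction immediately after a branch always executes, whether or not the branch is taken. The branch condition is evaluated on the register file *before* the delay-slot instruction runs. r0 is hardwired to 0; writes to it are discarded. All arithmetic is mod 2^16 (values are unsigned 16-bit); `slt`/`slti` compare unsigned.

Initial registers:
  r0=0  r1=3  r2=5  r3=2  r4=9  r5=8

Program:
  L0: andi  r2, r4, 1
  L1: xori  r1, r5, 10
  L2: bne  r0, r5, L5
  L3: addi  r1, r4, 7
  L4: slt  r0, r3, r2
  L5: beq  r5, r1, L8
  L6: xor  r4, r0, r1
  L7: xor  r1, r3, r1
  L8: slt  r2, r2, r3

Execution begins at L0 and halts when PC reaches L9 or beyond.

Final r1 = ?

18

PC=0  andi  r2, r4, 1        | r0=0 r1=3 r2=1 r3=2 r4=9 r5=8
PC=1  xori  r1, r5, 10       | r0=0 r1=2 r2=1 r3=2 r4=9 r5=8
PC=2  bne  r0, r5, L5        | r0=0 r1=2 r2=1 r3=2 r4=9 r5=8  [TAKEN]
PC=3  addi  r1, r4, 7        | r0=0 r1=16 r2=1 r3=2 r4=9 r5=8
PC=5  beq  r5, r1, L8        | r0=0 r1=16 r2=1 r3=2 r4=9 r5=8  [not taken]
PC=6  xor  r4, r0, r1        | r0=0 r1=16 r2=1 r3=2 r4=16 r5=8
PC=7  xor  r1, r3, r1        | r0=0 r1=18 r2=1 r3=2 r4=16 r5=8
PC=8  slt  r2, r2, r3        | r0=0 r1=18 r2=1 r3=2 r4=16 r5=8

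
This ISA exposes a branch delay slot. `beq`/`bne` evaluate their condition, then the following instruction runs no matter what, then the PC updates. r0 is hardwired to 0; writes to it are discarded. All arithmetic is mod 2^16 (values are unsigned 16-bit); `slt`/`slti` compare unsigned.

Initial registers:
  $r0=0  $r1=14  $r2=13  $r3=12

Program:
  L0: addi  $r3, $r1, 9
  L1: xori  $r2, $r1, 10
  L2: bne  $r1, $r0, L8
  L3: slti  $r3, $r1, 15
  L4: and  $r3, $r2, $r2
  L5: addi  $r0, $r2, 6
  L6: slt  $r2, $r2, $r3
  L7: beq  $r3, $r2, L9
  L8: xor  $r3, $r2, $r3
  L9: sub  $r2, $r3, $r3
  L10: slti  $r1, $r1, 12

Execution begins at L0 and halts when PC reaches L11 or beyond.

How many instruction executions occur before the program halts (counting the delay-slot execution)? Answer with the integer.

7

  step pc=0: addi  $r3, $r1, 9  regs=(0,14,13,23)
  step pc=1: xori  $r2, $r1, 10  regs=(0,14,4,23)
  step pc=2: bne  $r1, $r0, L8  cond=T  regs=(0,14,4,23)
  step pc=3: slti  $r3, $r1, 15  regs=(0,14,4,1)
  step pc=8: xor  $r3, $r2, $r3  regs=(0,14,4,5)
  step pc=9: sub  $r2, $r3, $r3  regs=(0,14,0,5)
  step pc=10: slti  $r1, $r1, 12  regs=(0,0,0,5)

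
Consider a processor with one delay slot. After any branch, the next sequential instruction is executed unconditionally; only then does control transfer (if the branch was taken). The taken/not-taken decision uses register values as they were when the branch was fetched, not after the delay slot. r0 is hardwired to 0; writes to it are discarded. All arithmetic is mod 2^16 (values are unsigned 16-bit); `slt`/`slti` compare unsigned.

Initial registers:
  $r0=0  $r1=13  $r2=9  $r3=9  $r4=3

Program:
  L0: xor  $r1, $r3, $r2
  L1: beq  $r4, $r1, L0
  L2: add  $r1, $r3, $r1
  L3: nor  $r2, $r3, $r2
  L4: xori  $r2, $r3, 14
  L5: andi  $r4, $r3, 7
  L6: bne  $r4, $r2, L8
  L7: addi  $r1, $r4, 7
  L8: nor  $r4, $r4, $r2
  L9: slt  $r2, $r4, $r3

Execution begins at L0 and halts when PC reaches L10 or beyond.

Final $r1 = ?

8

  step pc=0: xor  $r1, $r3, $r2  regs=(0,0,9,9,3)
  step pc=1: beq  $r4, $r1, L0  cond=F  regs=(0,0,9,9,3)
  step pc=2: add  $r1, $r3, $r1  regs=(0,9,9,9,3)
  step pc=3: nor  $r2, $r3, $r2  regs=(0,9,65526,9,3)
  step pc=4: xori  $r2, $r3, 14  regs=(0,9,7,9,3)
  step pc=5: andi  $r4, $r3, 7  regs=(0,9,7,9,1)
  step pc=6: bne  $r4, $r2, L8  cond=T  regs=(0,9,7,9,1)
  step pc=7: addi  $r1, $r4, 7  regs=(0,8,7,9,1)
  step pc=8: nor  $r4, $r4, $r2  regs=(0,8,7,9,65528)
  step pc=9: slt  $r2, $r4, $r3  regs=(0,8,0,9,65528)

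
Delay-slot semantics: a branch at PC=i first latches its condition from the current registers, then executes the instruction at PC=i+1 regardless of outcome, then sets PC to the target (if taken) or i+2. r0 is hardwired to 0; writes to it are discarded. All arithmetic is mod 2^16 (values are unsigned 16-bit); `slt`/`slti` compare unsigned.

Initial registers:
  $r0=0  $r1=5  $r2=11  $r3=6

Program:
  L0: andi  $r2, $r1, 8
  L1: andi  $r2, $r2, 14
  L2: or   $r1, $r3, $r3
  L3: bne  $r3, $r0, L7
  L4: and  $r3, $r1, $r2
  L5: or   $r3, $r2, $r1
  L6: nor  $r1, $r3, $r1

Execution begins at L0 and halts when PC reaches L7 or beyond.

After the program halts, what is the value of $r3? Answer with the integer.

[0] andi  $r2, $r1, 8  →  {$r0:0, $r1:5, $r2:0, $r3:6}
[1] andi  $r2, $r2, 14  →  {$r0:0, $r1:5, $r2:0, $r3:6}
[2] or   $r1, $r3, $r3  →  {$r0:0, $r1:6, $r2:0, $r3:6}
[3] bne  $r3, $r0, L7  →  {$r0:0, $r1:6, $r2:0, $r3:6}  ⟨branch taken⟩
[4] and  $r3, $r1, $r2  →  {$r0:0, $r1:6, $r2:0, $r3:0}

0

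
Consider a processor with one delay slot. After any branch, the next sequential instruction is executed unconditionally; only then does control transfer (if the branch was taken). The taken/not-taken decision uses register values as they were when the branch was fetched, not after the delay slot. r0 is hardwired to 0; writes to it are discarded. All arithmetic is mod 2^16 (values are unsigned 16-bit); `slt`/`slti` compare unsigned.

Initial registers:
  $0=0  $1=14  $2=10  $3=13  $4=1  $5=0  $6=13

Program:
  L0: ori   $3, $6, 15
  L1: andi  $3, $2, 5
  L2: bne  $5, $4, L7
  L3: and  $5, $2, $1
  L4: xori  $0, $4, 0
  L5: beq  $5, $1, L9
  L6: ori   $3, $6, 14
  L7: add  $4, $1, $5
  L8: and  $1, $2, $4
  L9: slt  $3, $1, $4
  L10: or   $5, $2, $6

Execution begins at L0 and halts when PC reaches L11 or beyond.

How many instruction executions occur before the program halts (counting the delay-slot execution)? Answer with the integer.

  step pc=0: ori   $3, $6, 15  regs=(0,14,10,15,1,0,13)
  step pc=1: andi  $3, $2, 5  regs=(0,14,10,0,1,0,13)
  step pc=2: bne  $5, $4, L7  cond=T  regs=(0,14,10,0,1,0,13)
  step pc=3: and  $5, $2, $1  regs=(0,14,10,0,1,10,13)
  step pc=7: add  $4, $1, $5  regs=(0,14,10,0,24,10,13)
  step pc=8: and  $1, $2, $4  regs=(0,8,10,0,24,10,13)
  step pc=9: slt  $3, $1, $4  regs=(0,8,10,1,24,10,13)
  step pc=10: or   $5, $2, $6  regs=(0,8,10,1,24,15,13)

8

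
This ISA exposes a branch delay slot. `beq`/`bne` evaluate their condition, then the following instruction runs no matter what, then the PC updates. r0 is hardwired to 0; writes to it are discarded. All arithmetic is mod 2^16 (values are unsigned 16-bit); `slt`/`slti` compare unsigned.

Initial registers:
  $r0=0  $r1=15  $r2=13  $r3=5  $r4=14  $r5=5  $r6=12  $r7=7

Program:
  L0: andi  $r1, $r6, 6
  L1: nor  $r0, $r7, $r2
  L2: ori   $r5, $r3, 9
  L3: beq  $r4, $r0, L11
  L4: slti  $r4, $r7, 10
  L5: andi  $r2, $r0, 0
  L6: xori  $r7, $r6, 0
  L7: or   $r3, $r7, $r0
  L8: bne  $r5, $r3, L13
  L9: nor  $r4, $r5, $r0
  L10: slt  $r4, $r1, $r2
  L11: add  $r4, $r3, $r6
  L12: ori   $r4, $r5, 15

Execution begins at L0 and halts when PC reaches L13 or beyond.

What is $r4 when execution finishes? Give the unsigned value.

65522

#0 andi  $r1, $r6, 6 ; 0/4/13/5/14/5/12/7
#1 nor  $r0, $r7, $r2 ; 0/4/13/5/14/5/12/7
#2 ori   $r5, $r3, 9 ; 0/4/13/5/14/13/12/7
#3 beq  $r4, $r0, L11 ; 0/4/13/5/14/13/12/7 ; →fallthru
#4 slti  $r4, $r7, 10 ; 0/4/13/5/1/13/12/7
#5 andi  $r2, $r0, 0 ; 0/4/0/5/1/13/12/7
#6 xori  $r7, $r6, 0 ; 0/4/0/5/1/13/12/12
#7 or   $r3, $r7, $r0 ; 0/4/0/12/1/13/12/12
#8 bne  $r5, $r3, L13 ; 0/4/0/12/1/13/12/12 ; →target
#9 nor  $r4, $r5, $r0 ; 0/4/0/12/65522/13/12/12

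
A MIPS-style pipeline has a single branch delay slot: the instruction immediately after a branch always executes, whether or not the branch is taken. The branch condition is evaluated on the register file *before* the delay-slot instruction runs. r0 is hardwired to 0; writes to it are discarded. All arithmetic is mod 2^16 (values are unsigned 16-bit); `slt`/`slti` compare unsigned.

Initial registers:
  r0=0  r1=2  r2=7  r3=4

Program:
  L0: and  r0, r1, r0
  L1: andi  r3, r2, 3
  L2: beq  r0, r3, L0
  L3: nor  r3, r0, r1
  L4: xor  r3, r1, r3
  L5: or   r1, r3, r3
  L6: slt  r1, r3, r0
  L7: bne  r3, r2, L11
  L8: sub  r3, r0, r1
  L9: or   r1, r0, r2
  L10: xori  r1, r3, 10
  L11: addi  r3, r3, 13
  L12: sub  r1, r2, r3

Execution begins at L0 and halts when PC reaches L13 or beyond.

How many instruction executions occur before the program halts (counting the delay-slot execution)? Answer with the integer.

11

#0 and  r0, r1, r0 ; 0/2/7/4
#1 andi  r3, r2, 3 ; 0/2/7/3
#2 beq  r0, r3, L0 ; 0/2/7/3 ; →fallthru
#3 nor  r3, r0, r1 ; 0/2/7/65533
#4 xor  r3, r1, r3 ; 0/2/7/65535
#5 or   r1, r3, r3 ; 0/65535/7/65535
#6 slt  r1, r3, r0 ; 0/0/7/65535
#7 bne  r3, r2, L11 ; 0/0/7/65535 ; →target
#8 sub  r3, r0, r1 ; 0/0/7/0
#11 addi  r3, r3, 13 ; 0/0/7/13
#12 sub  r1, r2, r3 ; 0/65530/7/13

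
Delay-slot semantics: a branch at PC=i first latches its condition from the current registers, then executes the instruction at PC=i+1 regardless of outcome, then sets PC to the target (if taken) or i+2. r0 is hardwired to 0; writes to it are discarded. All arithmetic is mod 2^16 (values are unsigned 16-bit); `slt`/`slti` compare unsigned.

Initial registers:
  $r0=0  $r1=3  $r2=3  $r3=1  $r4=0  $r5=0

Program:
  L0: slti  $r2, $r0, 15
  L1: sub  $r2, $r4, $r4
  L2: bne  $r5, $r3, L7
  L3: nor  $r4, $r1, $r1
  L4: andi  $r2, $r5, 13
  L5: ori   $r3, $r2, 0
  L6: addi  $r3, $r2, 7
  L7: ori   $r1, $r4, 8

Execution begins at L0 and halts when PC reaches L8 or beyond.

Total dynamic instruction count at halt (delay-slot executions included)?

5

  step pc=0: slti  $r2, $r0, 15  regs=(0,3,1,1,0,0)
  step pc=1: sub  $r2, $r4, $r4  regs=(0,3,0,1,0,0)
  step pc=2: bne  $r5, $r3, L7  cond=T  regs=(0,3,0,1,0,0)
  step pc=3: nor  $r4, $r1, $r1  regs=(0,3,0,1,65532,0)
  step pc=7: ori   $r1, $r4, 8  regs=(0,65532,0,1,65532,0)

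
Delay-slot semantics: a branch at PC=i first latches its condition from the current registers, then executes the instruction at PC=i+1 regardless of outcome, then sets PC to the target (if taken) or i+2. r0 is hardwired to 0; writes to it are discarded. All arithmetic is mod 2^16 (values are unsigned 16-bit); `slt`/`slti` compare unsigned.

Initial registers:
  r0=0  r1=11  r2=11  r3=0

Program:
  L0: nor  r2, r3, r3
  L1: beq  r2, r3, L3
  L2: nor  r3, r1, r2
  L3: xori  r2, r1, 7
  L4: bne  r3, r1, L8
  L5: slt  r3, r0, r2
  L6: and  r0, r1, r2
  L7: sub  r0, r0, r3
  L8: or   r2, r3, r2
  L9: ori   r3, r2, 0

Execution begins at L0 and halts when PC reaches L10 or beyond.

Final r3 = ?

[0] nor  r2, r3, r3  →  {r0:0, r1:11, r2:65535, r3:0}
[1] beq  r2, r3, L3  →  {r0:0, r1:11, r2:65535, r3:0}  ⟨branch fallthrough⟩
[2] nor  r3, r1, r2  →  {r0:0, r1:11, r2:65535, r3:0}
[3] xori  r2, r1, 7  →  {r0:0, r1:11, r2:12, r3:0}
[4] bne  r3, r1, L8  →  {r0:0, r1:11, r2:12, r3:0}  ⟨branch taken⟩
[5] slt  r3, r0, r2  →  {r0:0, r1:11, r2:12, r3:1}
[8] or   r2, r3, r2  →  {r0:0, r1:11, r2:13, r3:1}
[9] ori   r3, r2, 0  →  {r0:0, r1:11, r2:13, r3:13}

13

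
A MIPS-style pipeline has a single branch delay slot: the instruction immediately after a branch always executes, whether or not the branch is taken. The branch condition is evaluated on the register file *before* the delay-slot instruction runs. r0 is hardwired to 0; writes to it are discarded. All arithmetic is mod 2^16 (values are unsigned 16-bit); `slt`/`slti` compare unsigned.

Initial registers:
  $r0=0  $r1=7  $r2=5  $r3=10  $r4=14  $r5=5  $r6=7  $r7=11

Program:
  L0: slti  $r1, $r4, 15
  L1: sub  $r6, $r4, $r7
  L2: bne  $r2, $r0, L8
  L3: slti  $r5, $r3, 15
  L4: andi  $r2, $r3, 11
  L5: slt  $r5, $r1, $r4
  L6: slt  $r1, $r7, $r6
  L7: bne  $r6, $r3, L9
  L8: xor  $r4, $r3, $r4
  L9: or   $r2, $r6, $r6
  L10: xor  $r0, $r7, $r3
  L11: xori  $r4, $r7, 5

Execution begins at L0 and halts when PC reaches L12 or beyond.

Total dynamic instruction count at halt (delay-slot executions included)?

#0 slti  $r1, $r4, 15 ; 0/1/5/10/14/5/7/11
#1 sub  $r6, $r4, $r7 ; 0/1/5/10/14/5/3/11
#2 bne  $r2, $r0, L8 ; 0/1/5/10/14/5/3/11 ; →target
#3 slti  $r5, $r3, 15 ; 0/1/5/10/14/1/3/11
#8 xor  $r4, $r3, $r4 ; 0/1/5/10/4/1/3/11
#9 or   $r2, $r6, $r6 ; 0/1/3/10/4/1/3/11
#10 xor  $r0, $r7, $r3 ; 0/1/3/10/4/1/3/11
#11 xori  $r4, $r7, 5 ; 0/1/3/10/14/1/3/11

8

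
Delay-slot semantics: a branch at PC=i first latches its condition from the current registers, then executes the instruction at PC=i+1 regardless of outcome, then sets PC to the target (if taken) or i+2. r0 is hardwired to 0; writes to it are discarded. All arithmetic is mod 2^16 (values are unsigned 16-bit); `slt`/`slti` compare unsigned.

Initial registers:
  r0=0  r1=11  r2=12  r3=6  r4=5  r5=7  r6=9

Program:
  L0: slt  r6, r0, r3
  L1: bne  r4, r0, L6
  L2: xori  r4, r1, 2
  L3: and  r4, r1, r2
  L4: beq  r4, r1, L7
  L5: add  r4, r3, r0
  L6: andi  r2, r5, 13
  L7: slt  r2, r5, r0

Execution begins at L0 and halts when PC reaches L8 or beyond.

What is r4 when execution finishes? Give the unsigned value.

  step pc=0: slt  r6, r0, r3  regs=(0,11,12,6,5,7,1)
  step pc=1: bne  r4, r0, L6  cond=T  regs=(0,11,12,6,5,7,1)
  step pc=2: xori  r4, r1, 2  regs=(0,11,12,6,9,7,1)
  step pc=6: andi  r2, r5, 13  regs=(0,11,5,6,9,7,1)
  step pc=7: slt  r2, r5, r0  regs=(0,11,0,6,9,7,1)

9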